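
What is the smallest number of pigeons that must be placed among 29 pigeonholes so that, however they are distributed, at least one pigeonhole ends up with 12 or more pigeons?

320

With 319 pigeons one could put exactly 11 in each of the 29 pigeonholes, and no pigeonhole would reach 12.
By pigeonhole, one more pigeon must land in a pigeonhole that already has 11, giving it 12.
So 29 × 11 + 1 = 320 pigeons are required.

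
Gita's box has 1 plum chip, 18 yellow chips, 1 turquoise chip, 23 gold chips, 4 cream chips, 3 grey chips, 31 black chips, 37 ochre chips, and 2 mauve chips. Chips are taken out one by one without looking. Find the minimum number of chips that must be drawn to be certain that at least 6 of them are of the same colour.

By pigeonhole, the 9 colours are the holes; the chips drawn are the pigeons.
To avoid 6 of any one colour, the worst case takes at most 5 of each colour, or every chip of a colour that has fewer than 5.
That gives 1 + 5 + 1 + 5 + 4 + 3 + 5 + 5 + 2 = 31 chips with no colour reaching 6.
The next chip forces some colour to 6, so 31 + 1 = 32.

32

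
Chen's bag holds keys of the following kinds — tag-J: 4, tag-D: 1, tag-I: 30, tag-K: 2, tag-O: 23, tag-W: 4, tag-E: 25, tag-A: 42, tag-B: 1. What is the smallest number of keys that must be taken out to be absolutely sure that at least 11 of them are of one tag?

53

An adversary could hand out at most 10 keys per tag (5 tags run out sooner): 4 + 1 + 10 + 2 + 10 + 4 + 10 + 10 + 1 = 52 keys and still no tag has 11.
By the pigeonhole principle, one more key lands in a tag already at 10, so 53 draws are enough and 52 are not.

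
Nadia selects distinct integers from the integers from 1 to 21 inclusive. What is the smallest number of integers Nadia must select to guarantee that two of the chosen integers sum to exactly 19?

13

Group the elements by complementary pair {x, 19−x}: {1,18}, {2,17}, {3,16}, …, giving 9 two-element pairs and 3 integers whose partner 19−x falls outside [1,21].
By pigeonhole, treating each of those 12 groups as a pigeonhole, one can pick one integer per group — 12 integers — with no two summing to 19.
The 13th integer lands in an occupied pair, forcing a sum of 19.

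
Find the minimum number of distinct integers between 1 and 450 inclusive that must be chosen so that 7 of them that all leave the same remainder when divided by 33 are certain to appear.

199

Pigeonhole: the 33 residue classes mod 33 are the pigeonholes.
With 198 integers one could put 6 in each residue class and have no class reach 7.
The 199th integer pushes some class to 7, so 33·6 + 1 = 199.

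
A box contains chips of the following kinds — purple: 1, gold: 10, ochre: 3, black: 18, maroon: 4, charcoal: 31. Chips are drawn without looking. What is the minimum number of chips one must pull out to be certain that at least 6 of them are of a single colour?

24

An adversary could hand out at most 5 chips per colour (purple, ochre, maroon run out sooner): 1 + 5 + 3 + 5 + 4 + 5 = 23 chips and still no colour has 6.
One more chip lands in a colour already at 5, so 24 draws are enough and 23 are not.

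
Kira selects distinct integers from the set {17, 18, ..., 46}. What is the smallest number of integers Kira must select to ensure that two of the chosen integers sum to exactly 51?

22

Two chosen integers sum to 51 exactly when both halves of some pair {x, 51−x} with 17 ≤ x ≤ 51−x ≤ 34 are chosen — 9 such pairs.
The remaining 12 elements (those with no distinct partner in range) can never complete a 51-sum, so the worst case takes all of them and one from each pair: 12 + 9 = 21.
By the pigeonhole principle, the 22nd integer has to be the second member of some pair, so 21 + 1 = 22.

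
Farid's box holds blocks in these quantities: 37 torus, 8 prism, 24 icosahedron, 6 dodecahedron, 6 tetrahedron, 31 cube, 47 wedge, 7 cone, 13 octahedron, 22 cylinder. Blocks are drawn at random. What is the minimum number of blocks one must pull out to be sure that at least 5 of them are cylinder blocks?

184

In the worst case for collecting cylinder blocks, every non-cylinder block comes out first.
There are 37 + 8 + 24 + 6 + 6 + 31 + 47 + 7 + 13 = 179 non-cylinder blocks altogether.
After those, each further block must be cylinder, so 179 + 5 = 184 draws guarantee 5 cylinder blocks.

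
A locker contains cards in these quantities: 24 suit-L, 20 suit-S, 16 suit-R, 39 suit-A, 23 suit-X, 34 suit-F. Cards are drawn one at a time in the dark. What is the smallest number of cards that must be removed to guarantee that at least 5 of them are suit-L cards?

In the worst case for collecting suit-L cards, every non-suit-L card comes out first.
There are 20 + 16 + 39 + 23 + 34 = 132 non-suit-L cards altogether.
After those, each further card must be suit-L, so 132 + 5 = 137 draws guarantee 5 suit-L cards.

137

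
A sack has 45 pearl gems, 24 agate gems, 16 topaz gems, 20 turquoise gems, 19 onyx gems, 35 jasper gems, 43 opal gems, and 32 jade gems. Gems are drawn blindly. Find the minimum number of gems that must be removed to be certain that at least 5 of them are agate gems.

In the worst case for collecting agate gems, every non-agate gem comes out first.
There are 45 + 16 + 20 + 19 + 35 + 43 + 32 = 210 non-agate gems altogether.
After those, each further gem must be agate, so 210 + 5 = 215 draws guarantee 5 agate gems.

215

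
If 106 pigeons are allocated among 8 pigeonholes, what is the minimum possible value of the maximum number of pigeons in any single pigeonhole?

Pigeonhole: the 8 pigeonholes are the holes and the 106 pigeons are the pigeons.
If every pigeonhole held at most 13 pigeons, the total would be at most 8 × 13 = 104, which is less than 106.
So some pigeonhole holds at least ⌈106/8⌉ = 14 pigeons.

14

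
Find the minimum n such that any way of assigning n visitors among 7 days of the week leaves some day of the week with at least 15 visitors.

With 98 visitors one could put exactly 14 in each of the 7 days of the week, and no day of the week would reach 15.
One more visitor must land in a day of the week that already has 14, giving it 15.
So 7 × 14 + 1 = 99 visitors are required.

99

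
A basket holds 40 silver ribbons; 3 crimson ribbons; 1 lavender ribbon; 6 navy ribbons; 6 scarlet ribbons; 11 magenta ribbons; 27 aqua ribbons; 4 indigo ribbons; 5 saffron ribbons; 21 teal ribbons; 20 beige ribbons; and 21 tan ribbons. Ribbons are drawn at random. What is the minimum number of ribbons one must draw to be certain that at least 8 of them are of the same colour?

Put each drawn ribbon into a box by colour. The largest draw with every box below 8 takes min(count, 7) from each colour; colours with fewer than 7 contribute all they have.
Σ min(cᵢ, 7) = 7 + 3 + 1 + 6 + 6 + 7 + 7 + 4 + 5 + 7 + 7 + 7 = 67.
Draw number 67 + 1 = 68 must push one box to 8.

68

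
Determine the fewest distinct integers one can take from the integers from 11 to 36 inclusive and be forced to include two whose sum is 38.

19

Group the elements by complementary pair {x, 38−x}: {11,27}, {12,26}, {13,25}, …, giving 8 two-element pairs, the single value 19 (it cannot pair with itself since the integers are distinct), and 9 integers whose partner 38−x falls outside [11,36].
By the pigeonhole principle, treating each of those 18 groups as a pigeonhole, one can pick one integer per group — 18 integers — with no two summing to 38.
The 19th integer lands in an occupied pair, forcing a sum of 38.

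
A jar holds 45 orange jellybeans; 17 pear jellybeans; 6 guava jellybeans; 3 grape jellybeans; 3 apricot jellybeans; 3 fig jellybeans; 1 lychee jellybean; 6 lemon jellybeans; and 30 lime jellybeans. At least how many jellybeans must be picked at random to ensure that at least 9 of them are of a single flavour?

47

Pigeonhole: put each drawn jellybean into a box by flavour. The largest draw with every box below 9 takes min(count, 8) from each flavour; flavours with fewer than 8 contribute all they have.
Σ min(cᵢ, 8) = 8 + 8 + 6 + 3 + 3 + 3 + 1 + 6 + 8 = 46.
Draw number 46 + 1 = 47 must push one box to 9.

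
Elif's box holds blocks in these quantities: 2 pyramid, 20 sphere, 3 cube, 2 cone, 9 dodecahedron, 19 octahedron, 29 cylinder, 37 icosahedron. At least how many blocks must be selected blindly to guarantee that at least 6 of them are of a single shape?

33

Pigeonhole: put each drawn block into a box by shape. The largest draw with every box below 6 takes min(count, 5) from each shape; shapes with fewer than 5 contribute all they have.
Σ min(cᵢ, 5) = 2 + 5 + 3 + 2 + 5 + 5 + 5 + 5 = 32.
Draw number 32 + 1 = 33 must push one box to 6.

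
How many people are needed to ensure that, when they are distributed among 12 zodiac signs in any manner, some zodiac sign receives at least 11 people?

121

With 120 people one could put exactly 10 in each of the 12 zodiac signs, and no zodiac sign would reach 11.
By pigeonhole, one more person must land in a zodiac sign that already has 10, giving it 11.
So 12 × 10 + 1 = 121 people are required.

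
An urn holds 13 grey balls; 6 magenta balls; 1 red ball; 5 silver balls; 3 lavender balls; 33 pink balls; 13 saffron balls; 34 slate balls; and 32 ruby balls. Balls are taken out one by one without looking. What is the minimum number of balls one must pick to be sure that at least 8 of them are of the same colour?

Pigeonhole: put each drawn ball into a box by colour. The largest draw with every box below 8 takes min(count, 7) from each colour; colours with fewer than 7 contribute all they have.
Σ min(cᵢ, 7) = 7 + 6 + 1 + 5 + 3 + 7 + 7 + 7 + 7 = 50.
Draw number 50 + 1 = 51 must push one box to 8.

51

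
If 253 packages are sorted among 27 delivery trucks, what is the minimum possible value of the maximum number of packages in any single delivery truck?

The 27 delivery trucks are the holes and the 253 packages are the pigeons.
If every delivery truck held at most 9 packages, the total would be at most 27 × 9 = 243, which is less than 253.
So some delivery truck holds at least ⌈253/27⌉ = 10 packages.

10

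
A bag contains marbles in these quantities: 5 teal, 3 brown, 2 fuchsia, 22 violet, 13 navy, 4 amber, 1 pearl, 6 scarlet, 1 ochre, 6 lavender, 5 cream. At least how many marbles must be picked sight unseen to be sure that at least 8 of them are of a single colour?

Pigeonhole: put each drawn marble into a box by colour. The largest draw with every box below 8 takes min(count, 7) from each colour; colours with fewer than 7 contribute all they have.
Σ min(cᵢ, 7) = 5 + 3 + 2 + 7 + 7 + 4 + 1 + 6 + 1 + 6 + 5 = 47.
Draw number 47 + 1 = 48 must push one box to 8.

48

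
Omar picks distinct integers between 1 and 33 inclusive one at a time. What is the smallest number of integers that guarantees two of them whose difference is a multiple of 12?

Integers whose pairwise differences are multiples of 12 are exactly those sharing a remainder mod 12. The 12 residue classes mod 12 are the pigeonholes.
With 12 integers one could put 1 in each residue class and have no class reach 2.
The 13th integer pushes some class to 2, so 12·1 + 1 = 13.

13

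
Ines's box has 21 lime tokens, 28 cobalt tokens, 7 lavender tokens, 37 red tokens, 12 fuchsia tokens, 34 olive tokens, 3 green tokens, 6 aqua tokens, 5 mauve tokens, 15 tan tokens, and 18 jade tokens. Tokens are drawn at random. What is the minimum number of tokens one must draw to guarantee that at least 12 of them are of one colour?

An adversary could hand out at most 11 tokens per colour (4 colours run out sooner): 11 + 11 + 7 + 11 + 11 + 11 + 3 + 6 + 5 + 11 + 11 = 98 tokens and still no colour has 12.
One more token lands in a colour already at 11, so 99 draws are enough and 98 are not.

99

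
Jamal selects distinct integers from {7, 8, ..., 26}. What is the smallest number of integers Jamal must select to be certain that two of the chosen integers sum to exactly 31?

12

Two chosen integers sum to 31 exactly when both halves of some pair {x, 31−x} with 7 ≤ x ≤ 31−x ≤ 24 are chosen — 9 such pairs.
The remaining 2 elements (those with no distinct partner in range) can never complete a 31-sum, so the worst case takes all of them and one from each pair: 2 + 9 = 11.
Pigeonhole: the 12th integer has to be the second member of some pair, so 11 + 1 = 12.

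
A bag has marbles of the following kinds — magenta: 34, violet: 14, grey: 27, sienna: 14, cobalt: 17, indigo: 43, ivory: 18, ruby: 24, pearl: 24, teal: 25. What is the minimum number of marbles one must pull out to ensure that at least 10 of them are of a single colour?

91

Pigeonhole: put each drawn marble into a box by colour. The largest draw with every box below 10 takes min(count, 9) from each colour.
Σ min(cᵢ, 9) = 9 + 9 + 9 + 9 + 9 + 9 + 9 + 9 + 9 + 9 = 90.
Draw number 90 + 1 = 91 must push one box to 10.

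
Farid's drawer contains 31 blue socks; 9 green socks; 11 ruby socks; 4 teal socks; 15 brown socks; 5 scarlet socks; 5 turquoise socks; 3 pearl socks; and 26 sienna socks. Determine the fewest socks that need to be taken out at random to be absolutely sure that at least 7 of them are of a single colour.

48

An adversary could hand out at most 6 socks per colour (4 colours run out sooner): 6 + 6 + 6 + 4 + 6 + 5 + 5 + 3 + 6 = 47 socks and still no colour has 7.
One more sock lands in a colour already at 6, so 48 draws are enough and 47 are not.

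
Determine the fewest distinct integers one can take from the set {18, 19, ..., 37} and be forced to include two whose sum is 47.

Two chosen integers sum to 47 exactly when both halves of some pair {x, 47−x} with 18 ≤ x ≤ 47−x ≤ 29 are chosen — 6 such pairs.
The remaining 8 elements (those with no distinct partner in range) can never complete a 47-sum, so the worst case takes all of them and one from each pair: 8 + 6 = 14.
By the pigeonhole principle, the 15th integer has to be the second member of some pair, so 14 + 1 = 15.

15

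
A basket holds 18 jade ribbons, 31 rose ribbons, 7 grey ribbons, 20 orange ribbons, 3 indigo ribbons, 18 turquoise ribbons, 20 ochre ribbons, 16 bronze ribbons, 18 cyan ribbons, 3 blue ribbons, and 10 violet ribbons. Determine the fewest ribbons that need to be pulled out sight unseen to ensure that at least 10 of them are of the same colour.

Pigeonhole: put each drawn ribbon into a box by colour. The largest draw with every box below 10 takes min(count, 9) from each colour; colours with fewer than 9 contribute all they have.
Σ min(cᵢ, 9) = 9 + 9 + 7 + 9 + 3 + 9 + 9 + 9 + 9 + 3 + 9 = 85.
Draw number 85 + 1 = 86 must push one box to 10.

86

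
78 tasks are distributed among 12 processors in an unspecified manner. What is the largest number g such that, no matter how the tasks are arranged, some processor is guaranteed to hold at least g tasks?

Pigeonhole: the 12 processors are the holes and the 78 tasks are the pigeons.
If every processor held at most 6 tasks, the total would be at most 12 × 6 = 72, which is less than 78.
So some processor holds at least ⌈78/12⌉ = 7 tasks.

7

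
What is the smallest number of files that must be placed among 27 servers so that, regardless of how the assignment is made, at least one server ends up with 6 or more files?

With 135 files one could put exactly 5 in each of the 27 servers, and no server would reach 6.
One more file must land in a server that already has 5, giving it 6.
So 27 × 5 + 1 = 136 files are required.

136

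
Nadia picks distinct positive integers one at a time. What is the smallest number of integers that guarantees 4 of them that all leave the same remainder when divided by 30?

91

Pigeonhole: the 30 residue classes mod 30 are the pigeonholes.
With 90 integers one could put 3 in each residue class and have no class reach 4.
The 91st integer pushes some class to 4, so 30·3 + 1 = 91.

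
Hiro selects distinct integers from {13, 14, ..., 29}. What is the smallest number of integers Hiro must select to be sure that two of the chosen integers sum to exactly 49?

13

A set avoiding the sum 49 can contain at most one of each pair {x, 49−x}, plus the 7 elements whose complement lies outside the range.
The integers 13, …, 24 (12 of them) are such a set: any two sum to at least 13+14 = 27 and at most 23+24 = 47 < 49.
Any 13th integer completes one of the 5 pairs, so 13 choices force a sum of 49.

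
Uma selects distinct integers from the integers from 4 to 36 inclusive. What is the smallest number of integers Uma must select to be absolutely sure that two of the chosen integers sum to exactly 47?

Group the elements by complementary pair {x, 47−x}: {11,36}, {12,35}, {13,34}, …, giving 13 two-element pairs and 7 integers whose partner 47−x falls outside [4,36].
By pigeonhole, treating each of those 20 groups as a pigeonhole, one can pick one integer per group — 20 integers — with no two summing to 47.
The 21st integer lands in an occupied pair, forcing a sum of 47.

21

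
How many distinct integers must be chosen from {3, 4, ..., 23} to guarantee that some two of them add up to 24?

Two chosen integers sum to 24 exactly when both halves of some pair {x, 24−x} with 3 ≤ x ≤ 24−x ≤ 21 are chosen — 9 such pairs.
The remaining 3 elements (those with no distinct partner in range) can never complete a 24-sum, so the worst case takes all of them and one from each pair: 3 + 9 = 12.
By pigeonhole, the 13th integer has to be the second member of some pair, so 12 + 1 = 13.

13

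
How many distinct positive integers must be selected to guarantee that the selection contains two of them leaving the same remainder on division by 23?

24

The 23 residue classes mod 23 are the pigeonholes.
With 23 integers one could put 1 in each residue class and have no class reach 2.
The 24th integer pushes some class to 2, so 23·1 + 1 = 24.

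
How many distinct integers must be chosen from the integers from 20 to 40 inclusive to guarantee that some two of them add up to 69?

Group the elements by complementary pair {x, 69−x}: {29,40}, {30,39}, {31,38}, …, giving 6 two-element pairs and 9 integers whose partner 69−x falls outside [20,40].
By the pigeonhole principle, treating each of those 15 groups as a pigeonhole, one can pick one integer per group — 15 integers — with no two summing to 69.
The 16th integer lands in an occupied pair, forcing a sum of 69.

16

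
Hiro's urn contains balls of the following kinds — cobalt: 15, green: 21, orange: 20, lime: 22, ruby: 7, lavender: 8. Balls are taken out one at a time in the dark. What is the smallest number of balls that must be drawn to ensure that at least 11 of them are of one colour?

56

Put each drawn ball into a box by colour. The largest draw with every box below 11 takes min(count, 10) from each colour; colours with fewer than 10 contribute all they have.
Σ min(cᵢ, 10) = 10 + 10 + 10 + 10 + 7 + 8 = 55.
Draw number 55 + 1 = 56 must push one box to 11.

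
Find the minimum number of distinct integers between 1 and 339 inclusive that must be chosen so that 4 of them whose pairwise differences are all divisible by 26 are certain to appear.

79

Integers whose pairwise differences are multiples of 26 are exactly those sharing a remainder mod 26. By the pigeonhole principle, the 26 residue classes mod 26 are the pigeonholes.
With 78 integers one could put 3 in each residue class and have no class reach 4.
The 79th integer pushes some class to 4, so 26·3 + 1 = 79.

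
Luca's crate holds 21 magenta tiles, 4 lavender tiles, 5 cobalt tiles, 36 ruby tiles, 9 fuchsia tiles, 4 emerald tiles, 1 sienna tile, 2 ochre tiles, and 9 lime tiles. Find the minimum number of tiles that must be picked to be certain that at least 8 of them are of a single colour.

45

Put each drawn tile into a box by colour. The largest draw with every box below 8 takes min(count, 7) from each colour; colours with fewer than 7 contribute all they have.
Σ min(cᵢ, 7) = 7 + 4 + 5 + 7 + 7 + 4 + 1 + 2 + 7 = 44.
Draw number 44 + 1 = 45 must push one box to 8.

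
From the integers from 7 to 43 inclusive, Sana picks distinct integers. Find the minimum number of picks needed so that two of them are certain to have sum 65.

A set avoiding the sum 65 can contain at most one of each pair {x, 65−x}, plus the 15 elements whose complement lies outside the range.
The integers 7, …, 32 (26 of them) are such a set: any two sum to at least 7+8 = 15 and at most 31+32 = 63 < 65.
By pigeonhole, any 27th integer completes one of the 11 pairs, so 27 choices force a sum of 65.

27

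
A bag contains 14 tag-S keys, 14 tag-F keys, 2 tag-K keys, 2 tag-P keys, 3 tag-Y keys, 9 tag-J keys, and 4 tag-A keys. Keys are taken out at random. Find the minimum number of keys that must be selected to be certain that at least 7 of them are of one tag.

An adversary could hand out at most 6 keys per tag (4 tags run out sooner): 6 + 6 + 2 + 2 + 3 + 6 + 4 = 29 keys and still no tag has 7.
By pigeonhole, one more key lands in a tag already at 6, so 30 draws are enough and 29 are not.

30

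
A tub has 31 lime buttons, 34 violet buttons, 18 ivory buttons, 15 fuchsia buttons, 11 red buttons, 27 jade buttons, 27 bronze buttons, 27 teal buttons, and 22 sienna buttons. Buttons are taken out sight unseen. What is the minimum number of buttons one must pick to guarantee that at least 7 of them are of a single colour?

55

By pigeonhole, put each drawn button into a box by colour. The largest draw with every box below 7 takes min(count, 6) from each colour.
Σ min(cᵢ, 6) = 6 + 6 + 6 + 6 + 6 + 6 + 6 + 6 + 6 = 54.
Draw number 54 + 1 = 55 must push one box to 7.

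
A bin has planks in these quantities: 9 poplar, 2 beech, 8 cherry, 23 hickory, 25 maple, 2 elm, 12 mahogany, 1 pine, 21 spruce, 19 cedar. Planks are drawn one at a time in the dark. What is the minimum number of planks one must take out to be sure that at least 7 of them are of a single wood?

The 10 woods are the holes; the planks drawn are the pigeons.
To avoid 7 of any one wood, the worst case takes at most 6 of each wood, or every plank of a wood that has fewer than 6.
That gives 6 + 2 + 6 + 6 + 6 + 2 + 6 + 1 + 6 + 6 = 47 planks with no wood reaching 7.
The next plank forces some wood to 7, so 47 + 1 = 48.

48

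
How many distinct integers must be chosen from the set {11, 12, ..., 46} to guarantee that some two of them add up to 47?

24

Two chosen integers sum to 47 exactly when both halves of some pair {x, 47−x} with 11 ≤ x ≤ 47−x ≤ 36 are chosen — 13 such pairs.
The remaining 10 elements (those with no distinct partner in range) can never complete a 47-sum, so the worst case takes all of them and one from each pair: 10 + 13 = 23.
The 24th integer has to be the second member of some pair, so 23 + 1 = 24.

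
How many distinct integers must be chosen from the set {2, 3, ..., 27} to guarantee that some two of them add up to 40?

20

A set avoiding the sum 40 can contain at most one of each pair {x, 40−x}, plus the 12 elements whose complement lies outside the range or equal to its own complement.
The integers 2, …, 20 (19 of them) are such a set: any two sum to at least 2+3 = 5 and at most 19+20 = 39 < 40.
By the pigeonhole principle, any 20th integer completes one of the 7 pairs, so 20 choices force a sum of 40.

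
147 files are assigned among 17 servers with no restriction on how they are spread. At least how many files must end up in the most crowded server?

9

The 17 servers are the holes and the 147 files are the pigeons.
If every server held at most 8 files, the total would be at most 17 × 8 = 136, which is less than 147.
So some server holds at least ⌈147/17⌉ = 9 files.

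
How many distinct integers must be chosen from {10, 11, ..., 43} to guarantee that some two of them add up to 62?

23

Two chosen integers sum to 62 exactly when both halves of some pair {x, 62−x} with 19 ≤ x ≤ 62−x ≤ 43 are chosen — 12 such pairs.
The remaining 10 elements (those with no distinct partner in range) can never complete a 62-sum, so the worst case takes all of them and one from each pair: 10 + 12 = 22.
The 23rd integer has to be the second member of some pair, so 22 + 1 = 23.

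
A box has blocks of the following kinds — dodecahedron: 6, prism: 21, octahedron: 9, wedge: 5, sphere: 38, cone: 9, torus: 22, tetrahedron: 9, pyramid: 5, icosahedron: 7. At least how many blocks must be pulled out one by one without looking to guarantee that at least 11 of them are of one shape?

An adversary could hand out at most 10 blocks per shape (7 shapes run out sooner): 6 + 10 + 9 + 5 + 10 + 9 + 10 + 9 + 5 + 7 = 80 blocks and still no shape has 11.
By pigeonhole, one more block lands in a shape already at 10, so 81 draws are enough and 80 are not.

81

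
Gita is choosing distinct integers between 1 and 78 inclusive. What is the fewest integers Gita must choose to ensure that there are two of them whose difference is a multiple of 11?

12

Integers whose pairwise differences are multiples of 11 are exactly those sharing a remainder mod 11. By pigeonhole, the 11 residue classes mod 11 are the pigeonholes.
With 11 integers one could put 1 in each residue class and have no class reach 2.
The 12th integer pushes some class to 2, so 11·1 + 1 = 12.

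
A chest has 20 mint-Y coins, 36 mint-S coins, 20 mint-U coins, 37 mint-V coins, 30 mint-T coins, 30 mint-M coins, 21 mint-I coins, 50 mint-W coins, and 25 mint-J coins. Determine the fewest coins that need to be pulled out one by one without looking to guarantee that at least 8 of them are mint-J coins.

In the worst case for collecting mint-J coins, every non-mint-J coin comes out first.
There are 20 + 36 + 20 + 37 + 30 + 30 + 21 + 50 = 244 non-mint-J coins altogether.
After those, each further coin must be mint-J, so 244 + 8 = 252 draws guarantee 8 mint-J coins.

252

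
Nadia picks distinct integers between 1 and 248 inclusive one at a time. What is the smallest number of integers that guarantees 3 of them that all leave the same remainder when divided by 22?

By pigeonhole, the 22 residue classes mod 22 are the pigeonholes.
With 44 integers one could put 2 in each residue class and have no class reach 3.
The 45th integer pushes some class to 3, so 22·2 + 1 = 45.

45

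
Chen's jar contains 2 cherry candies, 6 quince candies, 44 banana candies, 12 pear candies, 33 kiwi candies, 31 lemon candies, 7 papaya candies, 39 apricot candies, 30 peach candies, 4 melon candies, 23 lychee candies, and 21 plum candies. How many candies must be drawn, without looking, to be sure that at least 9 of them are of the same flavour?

84

An adversary could hand out at most 8 candies per flavour (4 flavours run out sooner): 2 + 6 + 8 + 8 + 8 + 8 + 7 + 8 + 8 + 4 + 8 + 8 = 83 candies and still no flavour has 9.
Pigeonhole: one more candy lands in a flavour already at 8, so 84 draws are enough and 83 are not.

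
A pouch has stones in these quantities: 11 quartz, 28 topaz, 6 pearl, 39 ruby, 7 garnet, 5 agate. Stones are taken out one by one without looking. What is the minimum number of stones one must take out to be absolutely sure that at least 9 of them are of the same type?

An adversary could hand out at most 8 stones per type (pearl, garnet, agate run out sooner): 8 + 8 + 6 + 8 + 7 + 5 = 42 stones and still no type has 9.
One more stone lands in a type already at 8, so 43 draws are enough and 42 are not.

43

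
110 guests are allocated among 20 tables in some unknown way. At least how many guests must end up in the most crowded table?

By pigeonhole, the 20 tables are the holes and the 110 guests are the pigeons.
If every table held at most 5 guests, the total would be at most 20 × 5 = 100, which is less than 110.
So some table holds at least ⌈110/20⌉ = 6 guests.

6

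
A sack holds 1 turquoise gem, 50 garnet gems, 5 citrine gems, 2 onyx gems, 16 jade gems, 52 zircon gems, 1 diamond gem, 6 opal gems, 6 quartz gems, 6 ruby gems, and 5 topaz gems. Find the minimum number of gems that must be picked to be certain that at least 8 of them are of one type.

The 11 types are the holes; the gems drawn are the pigeons.
To avoid 8 of any one type, the worst case takes at most 7 of each type, or every gem of a type that has fewer than 7.
That gives 1 + 7 + 5 + 2 + 7 + 7 + 1 + 6 + 6 + 6 + 5 = 53 gems with no type reaching 8.
The next gem forces some type to 8, so 53 + 1 = 54.

54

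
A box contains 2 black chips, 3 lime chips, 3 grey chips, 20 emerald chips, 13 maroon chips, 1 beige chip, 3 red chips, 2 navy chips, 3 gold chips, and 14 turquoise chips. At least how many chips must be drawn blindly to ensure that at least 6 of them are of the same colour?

Put each drawn chip into a box by colour. The largest draw with every box below 6 takes min(count, 5) from each colour; colours with fewer than 5 contribute all they have.
Σ min(cᵢ, 5) = 2 + 3 + 3 + 5 + 5 + 1 + 3 + 2 + 3 + 5 = 32.
Draw number 32 + 1 = 33 must push one box to 6.

33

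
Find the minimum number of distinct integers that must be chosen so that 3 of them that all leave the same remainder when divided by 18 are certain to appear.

By pigeonhole, the 18 residue classes mod 18 are the pigeonholes.
With 36 integers one could put 2 in each residue class and have no class reach 3.
The 37th integer pushes some class to 3, so 18·2 + 1 = 37.

37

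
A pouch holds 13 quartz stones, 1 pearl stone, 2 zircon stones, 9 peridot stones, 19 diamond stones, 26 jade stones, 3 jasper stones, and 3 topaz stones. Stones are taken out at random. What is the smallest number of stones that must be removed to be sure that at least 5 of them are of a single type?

By the pigeonhole principle, put each drawn stone into a box by type. The largest draw with every box below 5 takes min(count, 4) from each type; types with fewer than 4 contribute all they have.
Σ min(cᵢ, 4) = 4 + 1 + 2 + 4 + 4 + 4 + 3 + 3 = 25.
Draw number 25 + 1 = 26 must push one box to 5.

26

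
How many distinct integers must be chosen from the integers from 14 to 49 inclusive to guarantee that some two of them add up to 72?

24

Group the elements by complementary pair {x, 72−x}: {23,49}, {24,48}, {25,47}, …, giving 13 two-element pairs, the single value 36 (it cannot pair with itself since the integers are distinct), and 9 integers whose partner 72−x falls outside [14,49].
Treating each of those 23 groups as a pigeonhole, one can pick one integer per group — 23 integers — with no two summing to 72.
The 24th integer lands in an occupied pair, forcing a sum of 72.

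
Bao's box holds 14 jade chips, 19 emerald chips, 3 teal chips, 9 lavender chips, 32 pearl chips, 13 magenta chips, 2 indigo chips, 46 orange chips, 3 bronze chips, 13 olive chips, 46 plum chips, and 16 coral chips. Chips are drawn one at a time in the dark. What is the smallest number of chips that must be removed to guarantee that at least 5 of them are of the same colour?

An adversary could hand out at most 4 chips per colour (teal, indigo, bronze run out sooner): 4 + 4 + 3 + 4 + 4 + 4 + 2 + 4 + 3 + 4 + 4 + 4 = 44 chips and still no colour has 5.
By pigeonhole, one more chip lands in a colour already at 4, so 45 draws are enough and 44 are not.

45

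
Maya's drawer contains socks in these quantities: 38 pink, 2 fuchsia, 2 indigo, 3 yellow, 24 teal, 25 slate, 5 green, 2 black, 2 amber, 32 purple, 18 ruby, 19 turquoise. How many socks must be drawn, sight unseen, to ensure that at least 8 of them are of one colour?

59

The 12 colours are the holes; the socks drawn are the pigeons.
To avoid 8 of any one colour, the worst case takes at most 7 of each colour, or every sock of a colour that has fewer than 7.
That gives 7 + 2 + 2 + 3 + 7 + 7 + 5 + 2 + 2 + 7 + 7 + 7 = 58 socks with no colour reaching 8.
The next sock forces some colour to 8, so 58 + 1 = 59.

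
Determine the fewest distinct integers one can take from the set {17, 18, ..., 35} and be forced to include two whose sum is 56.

Group the elements by complementary pair {x, 56−x}: {21,35}, {22,34}, {23,33}, …, giving 7 two-element pairs, the single value 28 (it cannot pair with itself since the integers are distinct), and 4 integers whose partner 56−x falls outside [17,35].
By the pigeonhole principle, treating each of those 12 groups as a pigeonhole, one can pick one integer per group — 12 integers — with no two summing to 56.
The 13th integer lands in an occupied pair, forcing a sum of 56.

13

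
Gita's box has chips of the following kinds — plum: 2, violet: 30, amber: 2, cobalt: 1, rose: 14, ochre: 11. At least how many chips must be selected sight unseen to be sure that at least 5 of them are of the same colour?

18

The 6 colours are the holes; the chips drawn are the pigeons.
To avoid 5 of any one colour, the worst case takes at most 4 of each colour, or every chip of a colour that has fewer than 4.
That gives 2 + 4 + 2 + 1 + 4 + 4 = 17 chips with no colour reaching 5.
The next chip forces some colour to 5, so 17 + 1 = 18.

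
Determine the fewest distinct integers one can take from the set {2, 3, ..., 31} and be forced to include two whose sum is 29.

Group the elements by complementary pair {x, 29−x}: {2,27}, {3,26}, {4,25}, …, giving 13 two-element pairs and 4 integers whose partner 29−x falls outside [2,31].
Treating each of those 17 groups as a pigeonhole, one can pick one integer per group — 17 integers — with no two summing to 29.
The 18th integer lands in an occupied pair, forcing a sum of 29.

18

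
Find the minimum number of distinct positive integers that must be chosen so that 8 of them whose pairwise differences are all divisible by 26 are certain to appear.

183

Integers whose pairwise differences are multiples of 26 are exactly those sharing a remainder mod 26. The 26 residue classes mod 26 are the pigeonholes.
With 182 integers one could put 7 in each residue class and have no class reach 8.
The 183rd integer pushes some class to 8, so 26·7 + 1 = 183.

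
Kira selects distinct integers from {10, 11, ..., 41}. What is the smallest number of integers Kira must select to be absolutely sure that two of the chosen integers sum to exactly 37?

24

Two chosen integers sum to 37 exactly when both halves of some pair {x, 37−x} with 10 ≤ x ≤ 37−x ≤ 27 are chosen — 9 such pairs.
The remaining 14 elements (those with no distinct partner in range) can never complete a 37-sum, so the worst case takes all of them and one from each pair: 14 + 9 = 23.
By pigeonhole, the 24th integer has to be the second member of some pair, so 23 + 1 = 24.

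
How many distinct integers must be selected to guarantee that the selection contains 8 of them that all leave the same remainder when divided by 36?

253

The 36 residue classes mod 36 are the pigeonholes.
With 252 integers one could put 7 in each residue class and have no class reach 8.
The 253rd integer pushes some class to 8, so 36·7 + 1 = 253.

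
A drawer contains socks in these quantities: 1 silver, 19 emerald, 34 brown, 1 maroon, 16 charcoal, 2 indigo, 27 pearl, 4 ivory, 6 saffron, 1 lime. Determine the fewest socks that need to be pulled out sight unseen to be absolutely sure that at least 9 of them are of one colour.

The 10 colours are the holes; the socks drawn are the pigeons.
To avoid 9 of any one colour, the worst case takes at most 8 of each colour, or every sock of a colour that has fewer than 8.
That gives 1 + 8 + 8 + 1 + 8 + 2 + 8 + 4 + 6 + 1 = 47 socks with no colour reaching 9.
The next sock forces some colour to 9, so 47 + 1 = 48.

48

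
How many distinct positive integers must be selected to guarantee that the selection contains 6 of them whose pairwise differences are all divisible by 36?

181

Integers whose pairwise differences are multiples of 36 are exactly those sharing a remainder mod 36. By the pigeonhole principle, the 36 residue classes mod 36 are the pigeonholes.
With 180 integers one could put 5 in each residue class and have no class reach 6.
The 181st integer pushes some class to 6, so 36·5 + 1 = 181.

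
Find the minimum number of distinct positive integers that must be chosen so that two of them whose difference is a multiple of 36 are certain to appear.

37

Integers whose pairwise differences are multiples of 36 are exactly those sharing a remainder mod 36. The 36 residue classes mod 36 are the pigeonholes.
With 36 integers one could put 1 in each residue class and have no class reach 2.
The 37th integer pushes some class to 2, so 36·1 + 1 = 37.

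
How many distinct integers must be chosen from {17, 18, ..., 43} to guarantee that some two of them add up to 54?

Group the elements by complementary pair {x, 54−x}: {17,37}, {18,36}, {19,35}, …, giving 10 two-element pairs, the single value 27 (it cannot pair with itself since the integers are distinct), and 6 integers whose partner 54−x falls outside [17,43].
Treating each of those 17 groups as a pigeonhole, one can pick one integer per group — 17 integers — with no two summing to 54.
The 18th integer lands in an occupied pair, forcing a sum of 54.

18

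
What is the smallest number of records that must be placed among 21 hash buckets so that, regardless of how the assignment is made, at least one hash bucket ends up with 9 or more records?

With 168 records one could put exactly 8 in each of the 21 hash buckets, and no hash bucket would reach 9.
By pigeonhole, one more record must land in a hash bucket that already has 8, giving it 9.
So 21 × 8 + 1 = 169 records are required.

169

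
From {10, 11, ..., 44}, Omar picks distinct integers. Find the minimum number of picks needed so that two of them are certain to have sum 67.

25

Two chosen integers sum to 67 exactly when both halves of some pair {x, 67−x} with 23 ≤ x ≤ 67−x ≤ 44 are chosen — 11 such pairs.
The remaining 13 elements (those with no distinct partner in range) can never complete a 67-sum, so the worst case takes all of them and one from each pair: 13 + 11 = 24.
By the pigeonhole principle, the 25th integer has to be the second member of some pair, so 24 + 1 = 25.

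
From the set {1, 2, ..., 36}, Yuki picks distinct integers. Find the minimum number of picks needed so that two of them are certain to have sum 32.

22

Group the elements by complementary pair {x, 32−x}: {1,31}, {2,30}, {3,29}, …, giving 15 two-element pairs, the single value 16 (it cannot pair with itself since the integers are distinct), and 5 integers whose partner 32−x falls outside [1,36].
By the pigeonhole principle, treating each of those 21 groups as a pigeonhole, one can pick one integer per group — 21 integers — with no two summing to 32.
The 22nd integer lands in an occupied pair, forcing a sum of 32.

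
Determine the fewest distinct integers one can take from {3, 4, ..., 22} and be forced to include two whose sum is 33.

Group the elements by complementary pair {x, 33−x}: {11,22}, {12,21}, {13,20}, …, giving 6 two-element pairs and 8 integers whose partner 33−x falls outside [3,22].
By pigeonhole, treating each of those 14 groups as a pigeonhole, one can pick one integer per group — 14 integers — with no two summing to 33.
The 15th integer lands in an occupied pair, forcing a sum of 33.

15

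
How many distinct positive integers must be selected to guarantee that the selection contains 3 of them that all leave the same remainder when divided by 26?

53

By the pigeonhole principle, the 26 residue classes mod 26 are the pigeonholes.
With 52 integers one could put 2 in each residue class and have no class reach 3.
The 53rd integer pushes some class to 3, so 26·2 + 1 = 53.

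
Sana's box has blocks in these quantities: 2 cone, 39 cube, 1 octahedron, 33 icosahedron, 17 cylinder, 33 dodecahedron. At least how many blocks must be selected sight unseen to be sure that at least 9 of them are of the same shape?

By the pigeonhole principle, the 6 shapes are the holes; the blocks drawn are the pigeons.
To avoid 9 of any one shape, the worst case takes at most 8 of each shape, or every block of a shape that has fewer than 8.
That gives 2 + 8 + 1 + 8 + 8 + 8 = 35 blocks with no shape reaching 9.
The next block forces some shape to 9, so 35 + 1 = 36.

36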